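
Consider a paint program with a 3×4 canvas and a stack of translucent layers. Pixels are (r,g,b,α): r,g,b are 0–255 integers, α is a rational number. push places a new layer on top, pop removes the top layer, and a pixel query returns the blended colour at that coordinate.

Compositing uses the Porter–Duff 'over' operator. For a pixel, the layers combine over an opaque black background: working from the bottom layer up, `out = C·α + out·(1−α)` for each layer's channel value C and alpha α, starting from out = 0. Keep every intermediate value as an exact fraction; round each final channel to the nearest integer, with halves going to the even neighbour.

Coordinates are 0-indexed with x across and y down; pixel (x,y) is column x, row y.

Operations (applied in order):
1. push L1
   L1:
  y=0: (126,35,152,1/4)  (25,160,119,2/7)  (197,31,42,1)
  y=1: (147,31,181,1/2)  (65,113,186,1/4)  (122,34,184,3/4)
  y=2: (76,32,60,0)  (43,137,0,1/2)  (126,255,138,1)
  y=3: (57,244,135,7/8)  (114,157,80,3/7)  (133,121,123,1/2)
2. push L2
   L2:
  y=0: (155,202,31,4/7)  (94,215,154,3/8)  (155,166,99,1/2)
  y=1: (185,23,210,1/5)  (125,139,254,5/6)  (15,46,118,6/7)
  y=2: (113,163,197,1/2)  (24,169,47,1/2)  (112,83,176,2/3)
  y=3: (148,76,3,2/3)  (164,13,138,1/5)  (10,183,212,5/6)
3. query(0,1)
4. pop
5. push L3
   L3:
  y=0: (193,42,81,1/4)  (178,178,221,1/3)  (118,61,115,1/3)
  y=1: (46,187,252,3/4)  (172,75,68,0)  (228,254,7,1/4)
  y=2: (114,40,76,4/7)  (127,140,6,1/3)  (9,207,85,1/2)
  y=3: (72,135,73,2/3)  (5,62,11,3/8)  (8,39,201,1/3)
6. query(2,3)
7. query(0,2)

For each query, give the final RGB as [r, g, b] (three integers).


at x=0,y=1 over L1,L2:
after L1 α=1/2: [147/2, 31/2, 181/2]
after L2 α=1/5: [479/5, 17, 572/5]
rounded: [96, 17, 114]

(2,3) stack=L1,L3; from [0,0,0]:
after L1 α=1/2: [133/2, 121/2, 123/2]
after L3 α=1/3: [47, 160/3, 108]
rounded: [47, 53, 108]

query (0,2) [L1,L3] — begin 0,0,0
after L1 α=0: [0, 0, 0]
after L3 α=4/7: [456/7, 160/7, 304/7]
rounded: [65, 23, 43]


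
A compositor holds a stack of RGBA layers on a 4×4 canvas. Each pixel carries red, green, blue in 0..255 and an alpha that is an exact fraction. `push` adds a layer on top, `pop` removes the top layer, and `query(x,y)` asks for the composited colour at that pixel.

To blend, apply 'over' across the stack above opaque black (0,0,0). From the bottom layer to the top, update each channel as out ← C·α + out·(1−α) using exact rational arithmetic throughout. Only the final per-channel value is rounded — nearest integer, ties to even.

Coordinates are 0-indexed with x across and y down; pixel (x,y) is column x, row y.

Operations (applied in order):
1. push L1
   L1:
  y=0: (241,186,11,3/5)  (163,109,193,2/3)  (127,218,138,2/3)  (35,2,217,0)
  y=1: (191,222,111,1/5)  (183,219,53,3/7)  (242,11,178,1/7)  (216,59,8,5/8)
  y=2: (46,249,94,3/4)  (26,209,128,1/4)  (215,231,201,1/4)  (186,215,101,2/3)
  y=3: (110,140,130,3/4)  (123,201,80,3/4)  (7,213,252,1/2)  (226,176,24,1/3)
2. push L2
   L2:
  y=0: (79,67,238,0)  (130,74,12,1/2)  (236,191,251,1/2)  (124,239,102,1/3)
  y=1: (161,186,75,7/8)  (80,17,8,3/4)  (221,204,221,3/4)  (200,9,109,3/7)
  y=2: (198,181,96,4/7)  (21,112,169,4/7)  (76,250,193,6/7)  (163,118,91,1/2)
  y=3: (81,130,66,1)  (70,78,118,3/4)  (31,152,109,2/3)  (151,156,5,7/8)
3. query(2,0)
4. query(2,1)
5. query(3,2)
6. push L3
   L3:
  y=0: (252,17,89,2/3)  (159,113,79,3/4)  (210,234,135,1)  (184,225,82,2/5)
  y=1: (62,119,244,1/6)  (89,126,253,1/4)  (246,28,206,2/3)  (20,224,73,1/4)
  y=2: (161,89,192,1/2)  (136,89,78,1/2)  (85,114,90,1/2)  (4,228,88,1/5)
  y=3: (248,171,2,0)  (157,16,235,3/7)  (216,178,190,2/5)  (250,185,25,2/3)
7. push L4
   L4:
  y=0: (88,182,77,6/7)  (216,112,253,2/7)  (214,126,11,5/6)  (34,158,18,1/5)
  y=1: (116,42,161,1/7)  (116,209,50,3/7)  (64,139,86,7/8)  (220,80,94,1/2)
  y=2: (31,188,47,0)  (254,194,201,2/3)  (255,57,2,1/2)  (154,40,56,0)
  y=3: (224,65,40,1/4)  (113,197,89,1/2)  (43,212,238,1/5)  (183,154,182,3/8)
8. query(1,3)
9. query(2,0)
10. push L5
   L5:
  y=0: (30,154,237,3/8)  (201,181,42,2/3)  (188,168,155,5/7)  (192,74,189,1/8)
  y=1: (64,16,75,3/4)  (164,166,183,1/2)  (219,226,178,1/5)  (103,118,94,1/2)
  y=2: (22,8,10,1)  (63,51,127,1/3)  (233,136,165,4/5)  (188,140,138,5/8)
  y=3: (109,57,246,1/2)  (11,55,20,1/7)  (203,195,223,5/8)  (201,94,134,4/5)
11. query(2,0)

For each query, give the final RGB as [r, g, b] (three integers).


at x=2,y=0 over L1,L2:
L1 α=2/3: [254/3, 436/3, 92]
L2 α=1/2: [481/3, 1009/6, 343/2]
rounded: [160, 168, 172]

at x=2,y=1 over L1,L2:
after L1 α=1/7: [242/7, 11/7, 178/7]
after L2 α=3/4: [4883/28, 4295/28, 4819/28]
rounded: [174, 153, 172]

(3,2) stack=L1,L2; from [0,0,0]:
L1 α=2/3: [124, 430/3, 202/3]
L2 α=1/2: [287/2, 392/3, 475/6]
= [144, 131, 79]

at x=1,y=3 over L1,L2,L3,L4:
after L1 α=3/4: [369/4, 603/4, 60]
after L2 α=3/4: [1209/16, 1539/16, 207/2]
after L3 α=3/7: [3093/28, 1731/28, 1119/7]
after L4 α=1/2: [6257/56, 7247/56, 871/7]
= [112, 129, 124]

at x=2,y=0 over L1,L2,L3,L4:
after L1 α=2/3: [254/3, 436/3, 92]
after L2 α=1/2: [481/3, 1009/6, 343/2]
after L3 α=1: [210, 234, 135]
after L4 α=5/6: [640/3, 144, 95/3]
rounded: [213, 144, 32]

(2,0) stack=L1,L2,L3,L4,L5; from [0,0,0]:
after L1 α=2/3: [254/3, 436/3, 92]
after L2 α=1/2: [481/3, 1009/6, 343/2]
after L3 α=1: [210, 234, 135]
after L4 α=5/6: [640/3, 144, 95/3]
after L5 α=5/7: [4100/21, 1128/7, 2515/21]
= [195, 161, 120]


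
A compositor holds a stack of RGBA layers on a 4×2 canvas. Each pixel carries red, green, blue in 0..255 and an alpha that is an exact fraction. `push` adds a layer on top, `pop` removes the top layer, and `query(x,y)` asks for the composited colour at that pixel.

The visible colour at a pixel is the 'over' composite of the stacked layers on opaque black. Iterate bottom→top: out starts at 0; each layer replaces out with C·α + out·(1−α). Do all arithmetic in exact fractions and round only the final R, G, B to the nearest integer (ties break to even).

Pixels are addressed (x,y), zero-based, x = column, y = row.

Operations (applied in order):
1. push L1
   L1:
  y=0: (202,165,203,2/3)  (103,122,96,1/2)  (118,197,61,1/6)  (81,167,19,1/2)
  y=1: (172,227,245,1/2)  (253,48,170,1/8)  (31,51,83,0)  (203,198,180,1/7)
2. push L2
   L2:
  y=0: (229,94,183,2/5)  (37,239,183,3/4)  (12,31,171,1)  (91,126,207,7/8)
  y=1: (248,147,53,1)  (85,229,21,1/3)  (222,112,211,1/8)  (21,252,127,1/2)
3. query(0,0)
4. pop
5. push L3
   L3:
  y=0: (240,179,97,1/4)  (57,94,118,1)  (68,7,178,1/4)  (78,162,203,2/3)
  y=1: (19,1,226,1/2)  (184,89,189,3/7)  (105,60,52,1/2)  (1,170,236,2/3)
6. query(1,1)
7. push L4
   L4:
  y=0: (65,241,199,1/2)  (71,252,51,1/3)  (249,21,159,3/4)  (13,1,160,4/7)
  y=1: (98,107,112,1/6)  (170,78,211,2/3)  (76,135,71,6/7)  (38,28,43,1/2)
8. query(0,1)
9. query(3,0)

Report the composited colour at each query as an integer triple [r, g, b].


(0,0) stack=L1,L2; from [0,0,0]:
L1 α=2/3: [404/3, 110, 406/3]
L2 α=2/5: [862/5, 518/5, 772/5]
→ [172, 104, 154]

at x=1,y=1 over L1,L3:
+L1 (α=1/8) → [253/8, 6, 85/4]
+L3 (α=3/7) → [1357/14, 291/7, 652/7]
rounded: [97, 42, 93]

(0,1) stack=L1,L3,L4; from [0,0,0]:
after L1 α=1/2: [86, 227/2, 245/2]
after L3 α=1/2: [105/2, 229/4, 697/4]
after L4 α=1/6: [721/12, 1573/24, 1311/8]
rounded: [60, 66, 164]

at x=3,y=0 over L1,L3,L4:
+L1 (α=1/2) → [81/2, 167/2, 19/2]
+L3 (α=2/3) → [131/2, 815/6, 277/2]
+L4 (α=4/7) → [71/2, 823/14, 2111/14]
→ [36, 59, 151]


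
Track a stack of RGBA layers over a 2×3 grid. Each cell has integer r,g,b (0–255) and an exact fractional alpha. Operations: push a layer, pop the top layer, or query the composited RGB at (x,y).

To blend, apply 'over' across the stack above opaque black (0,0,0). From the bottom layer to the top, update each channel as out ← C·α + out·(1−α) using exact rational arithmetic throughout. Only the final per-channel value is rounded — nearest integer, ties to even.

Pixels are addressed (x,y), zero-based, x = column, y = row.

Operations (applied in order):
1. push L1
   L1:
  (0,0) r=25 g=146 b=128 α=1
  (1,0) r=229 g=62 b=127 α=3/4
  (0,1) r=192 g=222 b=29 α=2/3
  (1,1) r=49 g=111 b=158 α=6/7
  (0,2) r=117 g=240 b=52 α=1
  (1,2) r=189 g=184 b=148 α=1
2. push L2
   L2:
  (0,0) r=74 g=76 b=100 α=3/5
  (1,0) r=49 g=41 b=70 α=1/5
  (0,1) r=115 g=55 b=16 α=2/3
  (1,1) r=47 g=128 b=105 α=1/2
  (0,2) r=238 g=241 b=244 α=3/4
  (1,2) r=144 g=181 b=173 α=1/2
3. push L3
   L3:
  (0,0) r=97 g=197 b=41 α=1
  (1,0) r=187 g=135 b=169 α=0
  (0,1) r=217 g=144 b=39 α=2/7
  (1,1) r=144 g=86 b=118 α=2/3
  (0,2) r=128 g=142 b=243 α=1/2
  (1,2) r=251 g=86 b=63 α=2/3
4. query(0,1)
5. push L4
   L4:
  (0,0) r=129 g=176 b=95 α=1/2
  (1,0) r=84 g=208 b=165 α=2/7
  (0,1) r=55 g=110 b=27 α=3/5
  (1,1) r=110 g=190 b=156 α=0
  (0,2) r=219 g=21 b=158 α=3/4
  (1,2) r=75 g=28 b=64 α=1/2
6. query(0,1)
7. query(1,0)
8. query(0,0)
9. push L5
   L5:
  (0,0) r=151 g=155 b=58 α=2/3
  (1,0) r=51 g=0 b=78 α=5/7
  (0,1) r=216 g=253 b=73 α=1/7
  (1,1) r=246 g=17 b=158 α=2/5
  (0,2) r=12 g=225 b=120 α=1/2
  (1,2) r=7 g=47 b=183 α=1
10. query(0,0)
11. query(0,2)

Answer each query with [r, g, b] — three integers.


(0,1) stack=L1,L2,L3; from [0,0,0]:
after L1 α=2/3: [128, 148, 58/3]
after L2 α=2/3: [358/3, 86, 154/9]
after L3 α=2/7: [3092/21, 718/7, 1472/63]
rounded: [147, 103, 23]

(0,1) stack=L1,L2,L3,L4; from [0,0,0]:
L1 α=2/3: [128, 148, 58/3]
L2 α=2/3: [358/3, 86, 154/9]
L3 α=2/7: [3092/21, 718/7, 1472/63]
L4 α=3/5: [9649/105, 3746/35, 8047/315]
rounded: [92, 107, 26]

at x=1,y=0 over L1,L2,L3,L4:
L1 α=3/4: [687/4, 93/2, 381/4]
L2 α=1/5: [736/5, 227/5, 451/5]
L3 α=0: [736/5, 227/5, 451/5]
L4 α=2/7: [904/7, 643/7, 781/7]
→ [129, 92, 112]

(0,0) stack=L1,L2,L3,L4; from [0,0,0]:
L1 α=1: [25, 146, 128]
L2 α=3/5: [272/5, 104, 556/5]
L3 α=1: [97, 197, 41]
L4 α=1/2: [113, 373/2, 68]
rounded: [113, 186, 68]

(0,0) stack=L1,L2,L3,L4,L5; from [0,0,0]:
L1 α=1: [25, 146, 128]
L2 α=3/5: [272/5, 104, 556/5]
L3 α=1: [97, 197, 41]
L4 α=1/2: [113, 373/2, 68]
L5 α=2/3: [415/3, 331/2, 184/3]
= [138, 166, 61]

(0,2) stack=L1,L2,L3,L4,L5; from [0,0,0]:
L1 α=1: [117, 240, 52]
L2 α=3/4: [831/4, 963/4, 196]
L3 α=1/2: [1343/8, 1531/8, 439/2]
L4 α=3/4: [6599/32, 2035/32, 1387/8]
L5 α=1/2: [6983/64, 9235/64, 2347/16]
rounded: [109, 144, 147]


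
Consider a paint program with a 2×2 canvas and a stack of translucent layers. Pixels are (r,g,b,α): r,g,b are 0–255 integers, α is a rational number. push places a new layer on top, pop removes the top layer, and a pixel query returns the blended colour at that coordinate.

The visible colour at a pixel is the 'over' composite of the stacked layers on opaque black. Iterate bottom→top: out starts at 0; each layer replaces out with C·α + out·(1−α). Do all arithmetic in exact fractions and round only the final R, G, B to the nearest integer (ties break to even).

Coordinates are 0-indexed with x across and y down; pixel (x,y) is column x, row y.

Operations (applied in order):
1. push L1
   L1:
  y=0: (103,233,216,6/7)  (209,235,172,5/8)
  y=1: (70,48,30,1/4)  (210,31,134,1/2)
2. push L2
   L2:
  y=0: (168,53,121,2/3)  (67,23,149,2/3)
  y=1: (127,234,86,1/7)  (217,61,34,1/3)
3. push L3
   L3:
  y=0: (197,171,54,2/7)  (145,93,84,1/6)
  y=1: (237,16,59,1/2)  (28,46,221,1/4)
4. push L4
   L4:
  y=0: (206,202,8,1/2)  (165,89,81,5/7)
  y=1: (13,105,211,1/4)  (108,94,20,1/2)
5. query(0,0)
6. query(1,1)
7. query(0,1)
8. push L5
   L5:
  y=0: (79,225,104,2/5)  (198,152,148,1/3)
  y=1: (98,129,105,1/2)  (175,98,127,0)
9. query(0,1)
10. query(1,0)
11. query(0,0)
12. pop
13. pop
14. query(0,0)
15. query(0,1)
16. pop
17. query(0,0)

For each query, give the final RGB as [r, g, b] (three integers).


(0,0) stack=L1,L2,L3,L4; from [0,0,0]:
L1 α=6/7: [618/7, 1398/7, 1296/7]
L2 α=2/3: [990/7, 2140/21, 2990/21]
L3 α=2/7: [7708/49, 17882/147, 17218/147]
L4 α=1/2: [8901/49, 23788/147, 9197/147]
→ [182, 162, 63]

at x=1,y=1 over L1,L2,L3,L4:
after L1 α=1/2: [105, 31/2, 67]
after L2 α=1/3: [427/3, 92/3, 56]
after L3 α=1/4: [455/4, 69/2, 389/4]
after L4 α=1/2: [887/8, 257/4, 469/8]
rounded: [111, 64, 59]

query (0,1) [L1,L2,L3,L4] — begin 0,0,0
after L1 α=1/4: [35/2, 12, 15/2]
after L2 α=1/7: [232/7, 306/7, 131/7]
after L3 α=1/2: [1891/14, 209/7, 272/7]
after L4 α=1/4: [5855/56, 681/14, 2293/28]
= [105, 49, 82]

at x=0,y=1 over L1,L2,L3,L4,L5:
after L1 α=1/4: [35/2, 12, 15/2]
after L2 α=1/7: [232/7, 306/7, 131/7]
after L3 α=1/2: [1891/14, 209/7, 272/7]
after L4 α=1/4: [5855/56, 681/14, 2293/28]
after L5 α=1/2: [11343/112, 2487/28, 5233/56]
→ [101, 89, 93]

query (1,0) [L1,L2,L3,L4,L5] — begin 0,0,0
after L1 α=5/8: [1045/8, 1175/8, 215/2]
after L2 α=2/3: [2117/24, 1543/24, 811/6]
after L3 α=1/6: [14065/144, 9947/144, 4559/36]
after L4 α=5/7: [10495/72, 41987/504, 11849/126]
after L5 α=1/3: [17623/108, 80291/756, 21173/189]
= [163, 106, 112]

at x=0,y=0 over L1,L2,L3,L4,L5:
L1 α=6/7: [618/7, 1398/7, 1296/7]
L2 α=2/3: [990/7, 2140/21, 2990/21]
L3 α=2/7: [7708/49, 17882/147, 17218/147]
L4 α=1/2: [8901/49, 23788/147, 9197/147]
L5 α=2/5: [6889/49, 45838/245, 19389/245]
= [141, 187, 79]

query (0,0) [L1,L2,L3] — begin 0,0,0
L1 α=6/7: [618/7, 1398/7, 1296/7]
L2 α=2/3: [990/7, 2140/21, 2990/21]
L3 α=2/7: [7708/49, 17882/147, 17218/147]
= [157, 122, 117]

query (0,1) [L1,L2,L3] — begin 0,0,0
+L1 (α=1/4) → [35/2, 12, 15/2]
+L2 (α=1/7) → [232/7, 306/7, 131/7]
+L3 (α=1/2) → [1891/14, 209/7, 272/7]
rounded: [135, 30, 39]

query (0,0) [L1,L2] — begin 0,0,0
after L1 α=6/7: [618/7, 1398/7, 1296/7]
after L2 α=2/3: [990/7, 2140/21, 2990/21]
→ [141, 102, 142]


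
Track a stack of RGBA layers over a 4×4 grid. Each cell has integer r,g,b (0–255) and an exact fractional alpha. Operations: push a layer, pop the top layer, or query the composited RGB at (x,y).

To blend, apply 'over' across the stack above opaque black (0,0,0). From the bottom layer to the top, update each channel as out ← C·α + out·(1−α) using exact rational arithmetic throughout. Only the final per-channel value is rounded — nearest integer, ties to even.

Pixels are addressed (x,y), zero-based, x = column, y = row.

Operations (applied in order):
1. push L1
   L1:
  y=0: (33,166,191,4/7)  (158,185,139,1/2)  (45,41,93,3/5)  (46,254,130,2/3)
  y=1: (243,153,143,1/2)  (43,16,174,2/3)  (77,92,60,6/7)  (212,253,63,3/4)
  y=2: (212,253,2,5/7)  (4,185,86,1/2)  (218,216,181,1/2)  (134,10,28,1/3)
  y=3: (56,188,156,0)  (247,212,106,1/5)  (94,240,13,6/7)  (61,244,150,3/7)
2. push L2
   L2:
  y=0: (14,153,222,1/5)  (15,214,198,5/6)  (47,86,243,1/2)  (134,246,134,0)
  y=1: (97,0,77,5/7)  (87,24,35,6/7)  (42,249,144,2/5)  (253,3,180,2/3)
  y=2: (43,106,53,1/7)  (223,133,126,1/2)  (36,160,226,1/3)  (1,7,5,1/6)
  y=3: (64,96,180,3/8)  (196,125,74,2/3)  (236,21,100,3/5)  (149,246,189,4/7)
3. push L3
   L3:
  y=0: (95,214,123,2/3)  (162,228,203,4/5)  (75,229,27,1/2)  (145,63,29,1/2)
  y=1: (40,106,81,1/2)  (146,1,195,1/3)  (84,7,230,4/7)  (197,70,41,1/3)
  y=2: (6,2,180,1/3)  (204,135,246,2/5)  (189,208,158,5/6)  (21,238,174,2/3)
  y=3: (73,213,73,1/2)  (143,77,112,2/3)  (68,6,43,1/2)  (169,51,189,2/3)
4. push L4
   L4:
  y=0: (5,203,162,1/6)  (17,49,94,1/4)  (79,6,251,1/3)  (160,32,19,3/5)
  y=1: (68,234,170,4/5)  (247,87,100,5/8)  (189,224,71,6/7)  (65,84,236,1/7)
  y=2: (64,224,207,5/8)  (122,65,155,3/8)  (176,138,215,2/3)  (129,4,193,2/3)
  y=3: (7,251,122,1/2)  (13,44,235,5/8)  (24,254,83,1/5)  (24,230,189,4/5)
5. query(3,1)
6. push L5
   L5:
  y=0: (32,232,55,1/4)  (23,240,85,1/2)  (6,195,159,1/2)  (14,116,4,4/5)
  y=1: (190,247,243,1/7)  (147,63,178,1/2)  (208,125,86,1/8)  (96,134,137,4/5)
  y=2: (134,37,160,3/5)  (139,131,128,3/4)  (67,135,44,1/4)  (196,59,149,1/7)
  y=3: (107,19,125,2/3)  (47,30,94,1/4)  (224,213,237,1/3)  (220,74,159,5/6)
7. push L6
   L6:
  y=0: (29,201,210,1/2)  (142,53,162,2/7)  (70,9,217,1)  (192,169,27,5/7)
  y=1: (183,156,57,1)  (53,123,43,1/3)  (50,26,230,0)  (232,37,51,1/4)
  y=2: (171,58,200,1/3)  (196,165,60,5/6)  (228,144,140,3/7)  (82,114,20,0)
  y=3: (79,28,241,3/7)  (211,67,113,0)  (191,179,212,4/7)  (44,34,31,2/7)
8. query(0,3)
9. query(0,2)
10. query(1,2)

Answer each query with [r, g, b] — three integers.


at x=3,y=1 over L1,L2,L3,L4:
after L1 α=3/4: [159, 759/4, 189/4]
after L2 α=2/3: [665/3, 261/4, 543/4]
after L3 α=1/3: [1921/9, 401/6, 625/6]
after L4 α=1/7: [4037/21, 485/7, 123]
→ [192, 69, 123]

query (0,3) [L1,L2,L3,L4,L5,L6] — begin 0,0,0
+L1 (α=0) → [0, 0, 0]
+L2 (α=3/8) → [24, 36, 135/2]
+L3 (α=1/2) → [97/2, 249/2, 281/4]
+L4 (α=1/2) → [111/4, 751/4, 769/8]
+L5 (α=2/3) → [967/12, 301/4, 923/8]
+L6 (α=3/7) → [1678/21, 55, 2369/14]
= [80, 55, 169]

(0,2) stack=L1,L2,L3,L4,L5,L6; from [0,0,0]:
+L1 (α=5/7) → [1060/7, 1265/7, 10/7]
+L2 (α=1/7) → [6661/49, 8332/49, 431/49]
+L3 (α=1/3) → [13616/147, 16762/147, 9682/147]
+L4 (α=5/8) → [3662/49, 35821/196, 60397/392]
+L5 (α=3/5) → [27022/245, 46699/490, 154477/980]
+L6 (α=1/3) → [95939/735, 20303/245, 84159/490]
→ [131, 83, 172]

query (1,2) [L1,L2,L3,L4,L5,L6] — begin 0,0,0
L1 α=1/2: [2, 185/2, 43]
L2 α=1/2: [225/2, 451/4, 169/2]
L3 α=2/5: [1491/10, 2433/20, 1491/10]
L4 α=3/8: [2223/16, 3213/32, 2421/16]
L5 α=3/4: [8895/64, 15789/128, 8565/64]
L6 α=5/6: [71615/384, 40463/256, 9255/128]
= [186, 158, 72]


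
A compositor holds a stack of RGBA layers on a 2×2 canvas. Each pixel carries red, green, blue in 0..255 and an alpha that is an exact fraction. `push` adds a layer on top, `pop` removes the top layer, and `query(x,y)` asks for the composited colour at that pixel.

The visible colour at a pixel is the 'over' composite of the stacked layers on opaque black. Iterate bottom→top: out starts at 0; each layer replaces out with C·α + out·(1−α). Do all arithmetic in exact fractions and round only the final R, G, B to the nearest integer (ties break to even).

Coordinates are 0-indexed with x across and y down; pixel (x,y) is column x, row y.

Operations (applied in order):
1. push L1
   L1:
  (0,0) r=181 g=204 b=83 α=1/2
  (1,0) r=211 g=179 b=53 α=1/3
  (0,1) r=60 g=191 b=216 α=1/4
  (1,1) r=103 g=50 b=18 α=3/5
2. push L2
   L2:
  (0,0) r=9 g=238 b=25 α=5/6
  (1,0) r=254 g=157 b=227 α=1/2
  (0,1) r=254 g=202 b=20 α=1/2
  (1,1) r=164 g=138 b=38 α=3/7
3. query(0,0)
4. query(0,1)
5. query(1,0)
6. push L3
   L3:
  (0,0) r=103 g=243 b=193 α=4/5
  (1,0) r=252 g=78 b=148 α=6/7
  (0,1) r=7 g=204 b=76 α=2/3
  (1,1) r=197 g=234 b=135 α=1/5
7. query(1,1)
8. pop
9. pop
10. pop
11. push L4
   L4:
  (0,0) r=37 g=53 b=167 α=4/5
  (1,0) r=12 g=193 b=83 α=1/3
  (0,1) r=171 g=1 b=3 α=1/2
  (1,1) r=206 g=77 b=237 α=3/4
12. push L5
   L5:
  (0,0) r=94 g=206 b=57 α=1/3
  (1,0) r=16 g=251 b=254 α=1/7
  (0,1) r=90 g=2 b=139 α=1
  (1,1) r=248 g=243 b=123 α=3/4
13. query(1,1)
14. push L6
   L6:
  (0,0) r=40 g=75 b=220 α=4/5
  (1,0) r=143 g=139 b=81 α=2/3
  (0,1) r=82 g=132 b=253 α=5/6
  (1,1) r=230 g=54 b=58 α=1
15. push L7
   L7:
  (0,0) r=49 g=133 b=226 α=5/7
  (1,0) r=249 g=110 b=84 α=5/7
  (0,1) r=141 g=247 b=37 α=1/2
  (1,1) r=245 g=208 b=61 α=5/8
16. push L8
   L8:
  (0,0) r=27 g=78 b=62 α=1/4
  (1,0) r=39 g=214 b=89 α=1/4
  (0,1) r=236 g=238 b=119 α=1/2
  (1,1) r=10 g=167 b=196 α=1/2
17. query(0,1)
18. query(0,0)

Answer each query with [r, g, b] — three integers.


at x=0,y=0 over L1,L2:
after L1 α=1/2: [181/2, 102, 83/2]
after L2 α=5/6: [271/12, 646/3, 111/4]
= [23, 215, 28]

at x=0,y=1 over L1,L2:
+L1 (α=1/4) → [15, 191/4, 54]
+L2 (α=1/2) → [269/2, 999/8, 37]
= [134, 125, 37]

at x=1,y=0 over L1,L2:
L1 α=1/3: [211/3, 179/3, 53/3]
L2 α=1/2: [973/6, 325/3, 367/3]
→ [162, 108, 122]

(1,1) stack=L1,L2,L3; from [0,0,0]:
after L1 α=3/5: [309/5, 30, 54/5]
after L2 α=3/7: [528/5, 534/7, 786/35]
after L3 α=1/5: [3097/25, 3774/35, 7869/175]
→ [124, 108, 45]

(1,1) stack=L4,L5; from [0,0,0]:
+L4 (α=3/4) → [309/2, 231/4, 711/4]
+L5 (α=3/4) → [1797/8, 3147/16, 2187/16]
→ [225, 197, 137]

query (0,1) [L4,L5,L6,L7,L8] — begin 0,0,0
after L4 α=1/2: [171/2, 1/2, 3/2]
after L5 α=1: [90, 2, 139]
after L6 α=5/6: [250/3, 331/3, 234]
after L7 α=1/2: [673/6, 536/3, 271/2]
after L8 α=1/2: [2089/12, 625/3, 509/4]
= [174, 208, 127]

(0,0) stack=L4,L5,L6,L7,L8; from [0,0,0]:
L4 α=4/5: [148/5, 212/5, 668/5]
L5 α=1/3: [766/15, 1454/15, 1621/15]
L6 α=4/5: [3166/75, 5954/75, 14821/75]
L7 α=5/7: [24707/525, 61783/525, 114392/525]
L8 α=1/4: [7358/175, 75433/700, 62621/350]
→ [42, 108, 179]


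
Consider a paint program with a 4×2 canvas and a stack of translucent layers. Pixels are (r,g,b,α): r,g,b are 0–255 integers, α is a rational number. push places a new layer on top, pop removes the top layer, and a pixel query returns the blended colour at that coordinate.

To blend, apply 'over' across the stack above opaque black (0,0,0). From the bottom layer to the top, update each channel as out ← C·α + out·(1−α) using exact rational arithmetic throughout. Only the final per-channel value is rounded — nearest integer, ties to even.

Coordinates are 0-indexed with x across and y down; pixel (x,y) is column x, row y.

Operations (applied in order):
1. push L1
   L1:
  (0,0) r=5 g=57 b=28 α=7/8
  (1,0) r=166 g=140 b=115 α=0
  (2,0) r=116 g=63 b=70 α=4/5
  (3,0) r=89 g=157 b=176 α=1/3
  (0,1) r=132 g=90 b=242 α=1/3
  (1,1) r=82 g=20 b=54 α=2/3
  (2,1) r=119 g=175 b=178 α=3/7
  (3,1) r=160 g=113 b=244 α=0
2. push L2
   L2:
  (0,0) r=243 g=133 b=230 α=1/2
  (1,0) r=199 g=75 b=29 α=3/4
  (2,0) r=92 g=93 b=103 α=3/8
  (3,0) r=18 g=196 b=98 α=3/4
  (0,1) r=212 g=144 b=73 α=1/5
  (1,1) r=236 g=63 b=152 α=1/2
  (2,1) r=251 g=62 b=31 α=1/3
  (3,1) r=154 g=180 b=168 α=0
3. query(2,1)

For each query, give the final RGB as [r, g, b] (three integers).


(2,1) stack=L1,L2; from [0,0,0]:
L1 α=3/7: [51, 75, 534/7]
L2 α=1/3: [353/3, 212/3, 1285/21]
= [118, 71, 61]


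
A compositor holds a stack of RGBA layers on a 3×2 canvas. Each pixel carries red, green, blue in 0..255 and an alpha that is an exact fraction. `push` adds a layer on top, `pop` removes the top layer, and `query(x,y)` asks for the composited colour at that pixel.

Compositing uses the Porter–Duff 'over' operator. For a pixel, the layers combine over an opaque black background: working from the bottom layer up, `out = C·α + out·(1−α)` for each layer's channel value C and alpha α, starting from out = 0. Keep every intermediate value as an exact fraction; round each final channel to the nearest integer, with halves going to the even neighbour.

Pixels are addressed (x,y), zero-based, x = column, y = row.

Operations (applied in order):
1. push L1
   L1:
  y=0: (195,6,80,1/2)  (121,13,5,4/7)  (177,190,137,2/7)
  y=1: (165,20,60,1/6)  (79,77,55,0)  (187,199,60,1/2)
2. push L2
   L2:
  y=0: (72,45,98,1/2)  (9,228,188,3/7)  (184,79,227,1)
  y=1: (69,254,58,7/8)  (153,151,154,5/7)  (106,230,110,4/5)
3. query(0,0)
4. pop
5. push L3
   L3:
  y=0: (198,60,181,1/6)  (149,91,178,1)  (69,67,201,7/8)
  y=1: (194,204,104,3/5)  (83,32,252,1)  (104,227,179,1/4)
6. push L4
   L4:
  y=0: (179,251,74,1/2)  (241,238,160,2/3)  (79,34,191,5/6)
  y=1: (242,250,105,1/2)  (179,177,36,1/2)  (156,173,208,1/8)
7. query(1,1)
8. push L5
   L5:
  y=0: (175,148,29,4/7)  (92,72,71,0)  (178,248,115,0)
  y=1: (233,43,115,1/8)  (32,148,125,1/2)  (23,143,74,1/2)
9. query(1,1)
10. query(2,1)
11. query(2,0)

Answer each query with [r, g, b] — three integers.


(0,0) stack=L1,L2; from [0,0,0]:
+L1 (α=1/2) → [195/2, 3, 40]
+L2 (α=1/2) → [339/4, 24, 69]
rounded: [85, 24, 69]

(1,1) stack=L1,L3,L4; from [0,0,0]:
+L1 (α=0) → [0, 0, 0]
+L3 (α=1) → [83, 32, 252]
+L4 (α=1/2) → [131, 209/2, 144]
= [131, 104, 144]

query (1,1) [L1,L3,L4,L5] — begin 0,0,0
+L1 (α=0) → [0, 0, 0]
+L3 (α=1) → [83, 32, 252]
+L4 (α=1/2) → [131, 209/2, 144]
+L5 (α=1/2) → [163/2, 505/4, 269/2]
→ [82, 126, 134]

query (2,1) [L1,L3,L4,L5] — begin 0,0,0
after L1 α=1/2: [187/2, 199/2, 30]
after L3 α=1/4: [769/8, 1051/8, 269/4]
after L4 α=1/8: [6631/64, 8741/64, 2715/32]
after L5 α=1/2: [8103/128, 17893/128, 5083/64]
= [63, 140, 79]

(2,0) stack=L1,L3,L4,L5; from [0,0,0]:
L1 α=2/7: [354/7, 380/7, 274/7]
L3 α=7/8: [3735/56, 3663/56, 10123/56]
L4 α=5/6: [25855/336, 13183/336, 21201/112]
L5 α=0: [25855/336, 13183/336, 21201/112]
= [77, 39, 189]


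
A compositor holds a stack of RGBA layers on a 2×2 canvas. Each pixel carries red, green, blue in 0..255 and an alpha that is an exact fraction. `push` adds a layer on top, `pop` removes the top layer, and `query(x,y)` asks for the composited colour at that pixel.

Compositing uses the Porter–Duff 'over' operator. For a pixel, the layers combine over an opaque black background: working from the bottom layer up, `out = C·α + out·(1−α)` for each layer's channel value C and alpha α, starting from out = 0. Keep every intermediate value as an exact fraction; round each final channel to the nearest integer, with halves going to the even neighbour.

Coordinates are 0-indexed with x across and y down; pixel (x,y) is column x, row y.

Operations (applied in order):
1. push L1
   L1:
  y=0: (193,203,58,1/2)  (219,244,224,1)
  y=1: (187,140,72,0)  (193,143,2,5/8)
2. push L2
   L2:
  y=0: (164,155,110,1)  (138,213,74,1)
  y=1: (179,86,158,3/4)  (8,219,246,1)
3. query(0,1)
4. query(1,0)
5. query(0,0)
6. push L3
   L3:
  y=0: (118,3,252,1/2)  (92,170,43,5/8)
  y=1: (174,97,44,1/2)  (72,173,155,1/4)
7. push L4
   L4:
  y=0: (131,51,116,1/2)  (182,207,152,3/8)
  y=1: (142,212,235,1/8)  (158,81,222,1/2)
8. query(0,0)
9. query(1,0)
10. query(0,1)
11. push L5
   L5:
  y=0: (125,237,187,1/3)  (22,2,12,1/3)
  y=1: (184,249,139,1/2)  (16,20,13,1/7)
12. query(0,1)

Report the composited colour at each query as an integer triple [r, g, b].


query (0,1) [L1,L2] — begin 0,0,0
L1 α=0: [0, 0, 0]
L2 α=3/4: [537/4, 129/2, 237/2]
= [134, 64, 118]

(1,0) stack=L1,L2; from [0,0,0]:
after L1 α=1: [219, 244, 224]
after L2 α=1: [138, 213, 74]
rounded: [138, 213, 74]

query (0,0) [L1,L2] — begin 0,0,0
+L1 (α=1/2) → [193/2, 203/2, 29]
+L2 (α=1) → [164, 155, 110]
= [164, 155, 110]

at x=0,y=0 over L1,L2,L3,L4:
after L1 α=1/2: [193/2, 203/2, 29]
after L2 α=1: [164, 155, 110]
after L3 α=1/2: [141, 79, 181]
after L4 α=1/2: [136, 65, 297/2]
→ [136, 65, 148]

query (1,0) [L1,L2,L3,L4] — begin 0,0,0
+L1 (α=1) → [219, 244, 224]
+L2 (α=1) → [138, 213, 74]
+L3 (α=5/8) → [437/4, 1489/8, 437/8]
+L4 (α=3/8) → [4369/32, 12413/64, 5833/64]
= [137, 194, 91]

at x=0,y=1 over L1,L2,L3,L4:
+L1 (α=0) → [0, 0, 0]
+L2 (α=3/4) → [537/4, 129/2, 237/2]
+L3 (α=1/2) → [1233/8, 323/4, 325/4]
+L4 (α=1/8) → [9767/64, 3109/32, 3215/32]
→ [153, 97, 100]

(0,1) stack=L1,L2,L3,L4,L5; from [0,0,0]:
L1 α=0: [0, 0, 0]
L2 α=3/4: [537/4, 129/2, 237/2]
L3 α=1/2: [1233/8, 323/4, 325/4]
L4 α=1/8: [9767/64, 3109/32, 3215/32]
L5 α=1/2: [21543/128, 11077/64, 7663/64]
→ [168, 173, 120]


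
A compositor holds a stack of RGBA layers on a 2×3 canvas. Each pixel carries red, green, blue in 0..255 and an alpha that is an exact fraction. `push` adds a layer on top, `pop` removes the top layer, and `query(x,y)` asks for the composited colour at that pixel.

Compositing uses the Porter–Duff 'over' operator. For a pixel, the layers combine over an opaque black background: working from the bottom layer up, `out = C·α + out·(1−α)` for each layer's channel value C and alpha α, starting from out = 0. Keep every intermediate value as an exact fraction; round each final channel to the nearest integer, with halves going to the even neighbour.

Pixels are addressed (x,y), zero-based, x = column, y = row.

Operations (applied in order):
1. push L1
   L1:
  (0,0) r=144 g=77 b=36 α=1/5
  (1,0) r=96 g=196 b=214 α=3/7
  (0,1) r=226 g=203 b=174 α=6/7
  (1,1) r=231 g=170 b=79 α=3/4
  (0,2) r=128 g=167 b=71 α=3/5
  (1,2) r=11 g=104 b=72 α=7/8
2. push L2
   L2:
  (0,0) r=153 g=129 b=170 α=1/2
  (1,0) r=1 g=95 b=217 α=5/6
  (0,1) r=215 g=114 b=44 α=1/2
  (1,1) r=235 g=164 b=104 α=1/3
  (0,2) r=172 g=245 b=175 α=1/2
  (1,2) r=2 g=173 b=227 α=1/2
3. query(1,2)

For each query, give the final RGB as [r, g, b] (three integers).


query (1,2) [L1,L2] — begin 0,0,0
L1 α=7/8: [77/8, 91, 63]
L2 α=1/2: [93/16, 132, 145]
= [6, 132, 145]


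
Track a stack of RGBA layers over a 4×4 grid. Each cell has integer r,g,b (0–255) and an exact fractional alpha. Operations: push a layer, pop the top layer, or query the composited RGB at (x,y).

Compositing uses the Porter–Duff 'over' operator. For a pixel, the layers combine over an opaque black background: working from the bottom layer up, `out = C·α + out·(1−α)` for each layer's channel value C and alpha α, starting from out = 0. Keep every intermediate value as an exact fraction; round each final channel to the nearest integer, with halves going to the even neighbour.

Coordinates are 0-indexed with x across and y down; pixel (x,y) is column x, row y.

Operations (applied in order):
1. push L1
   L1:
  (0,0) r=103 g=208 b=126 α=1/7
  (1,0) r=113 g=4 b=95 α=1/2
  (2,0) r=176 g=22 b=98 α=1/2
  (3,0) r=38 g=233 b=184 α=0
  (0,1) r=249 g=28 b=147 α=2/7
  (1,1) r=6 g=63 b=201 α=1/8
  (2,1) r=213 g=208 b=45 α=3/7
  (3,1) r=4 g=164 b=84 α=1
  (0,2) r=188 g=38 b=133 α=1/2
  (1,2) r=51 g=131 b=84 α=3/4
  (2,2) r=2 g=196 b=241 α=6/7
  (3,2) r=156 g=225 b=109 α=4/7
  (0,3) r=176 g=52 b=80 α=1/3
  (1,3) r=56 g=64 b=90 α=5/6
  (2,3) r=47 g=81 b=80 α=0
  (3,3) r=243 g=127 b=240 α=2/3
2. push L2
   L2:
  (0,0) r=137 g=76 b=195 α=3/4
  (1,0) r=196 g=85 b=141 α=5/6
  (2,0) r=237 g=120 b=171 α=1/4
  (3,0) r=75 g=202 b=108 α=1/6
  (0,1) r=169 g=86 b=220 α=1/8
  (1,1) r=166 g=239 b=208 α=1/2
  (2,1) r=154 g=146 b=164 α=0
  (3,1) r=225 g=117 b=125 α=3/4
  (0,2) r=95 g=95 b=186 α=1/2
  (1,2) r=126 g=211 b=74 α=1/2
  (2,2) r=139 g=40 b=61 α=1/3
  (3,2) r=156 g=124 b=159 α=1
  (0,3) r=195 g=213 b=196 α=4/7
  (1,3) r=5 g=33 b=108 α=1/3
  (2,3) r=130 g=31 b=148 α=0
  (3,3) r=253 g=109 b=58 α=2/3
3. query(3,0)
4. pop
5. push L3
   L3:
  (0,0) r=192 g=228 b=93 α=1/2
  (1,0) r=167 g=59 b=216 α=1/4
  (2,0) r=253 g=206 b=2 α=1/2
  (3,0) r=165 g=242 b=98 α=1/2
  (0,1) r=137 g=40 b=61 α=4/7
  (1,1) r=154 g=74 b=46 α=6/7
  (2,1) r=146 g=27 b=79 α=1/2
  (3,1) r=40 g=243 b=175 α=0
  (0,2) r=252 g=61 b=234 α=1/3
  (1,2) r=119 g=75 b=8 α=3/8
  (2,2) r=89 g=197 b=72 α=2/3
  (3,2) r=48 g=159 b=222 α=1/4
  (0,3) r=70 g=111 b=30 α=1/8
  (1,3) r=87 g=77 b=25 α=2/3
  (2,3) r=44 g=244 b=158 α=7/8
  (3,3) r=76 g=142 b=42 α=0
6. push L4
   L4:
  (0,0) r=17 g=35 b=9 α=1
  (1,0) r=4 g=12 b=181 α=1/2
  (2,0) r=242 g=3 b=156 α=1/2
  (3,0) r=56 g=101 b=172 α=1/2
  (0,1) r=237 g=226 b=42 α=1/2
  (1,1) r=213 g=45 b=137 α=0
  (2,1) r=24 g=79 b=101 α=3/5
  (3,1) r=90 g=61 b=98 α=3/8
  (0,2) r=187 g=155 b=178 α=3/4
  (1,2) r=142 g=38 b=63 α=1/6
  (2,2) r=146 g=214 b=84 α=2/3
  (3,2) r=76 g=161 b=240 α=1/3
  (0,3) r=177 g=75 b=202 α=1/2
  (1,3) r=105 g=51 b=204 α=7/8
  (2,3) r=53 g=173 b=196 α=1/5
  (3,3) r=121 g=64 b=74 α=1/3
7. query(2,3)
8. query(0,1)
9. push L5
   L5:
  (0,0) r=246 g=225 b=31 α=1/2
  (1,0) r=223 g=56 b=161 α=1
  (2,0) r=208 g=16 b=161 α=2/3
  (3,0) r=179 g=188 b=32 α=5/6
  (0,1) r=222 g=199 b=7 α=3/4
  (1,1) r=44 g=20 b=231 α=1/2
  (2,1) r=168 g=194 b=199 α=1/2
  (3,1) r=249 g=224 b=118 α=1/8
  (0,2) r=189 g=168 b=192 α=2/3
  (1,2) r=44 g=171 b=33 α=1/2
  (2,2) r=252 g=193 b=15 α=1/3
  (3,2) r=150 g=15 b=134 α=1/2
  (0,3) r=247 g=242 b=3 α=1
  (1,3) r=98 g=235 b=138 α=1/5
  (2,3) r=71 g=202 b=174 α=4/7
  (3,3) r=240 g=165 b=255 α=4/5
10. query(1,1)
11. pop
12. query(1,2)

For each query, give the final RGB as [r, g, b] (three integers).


at x=3,y=0 over L1,L2:
L1 α=0: [0, 0, 0]
L2 α=1/6: [25/2, 101/3, 18]
→ [12, 34, 18]

(2,3) stack=L1,L3,L4; from [0,0,0]:
L1 α=0: [0, 0, 0]
L3 α=7/8: [77/2, 427/2, 553/4]
L4 α=1/5: [207/5, 1027/5, 749/5]
→ [41, 205, 150]

query (0,1) [L1,L3,L4] — begin 0,0,0
after L1 α=2/7: [498/7, 8, 42]
after L3 α=4/7: [5330/49, 184/7, 370/7]
after L4 α=1/2: [16943/98, 883/7, 332/7]
= [173, 126, 47]

at x=1,y=1 over L1,L3,L4,L5:
after L1 α=1/8: [3/4, 63/8, 201/8]
after L3 α=6/7: [3699/28, 3615/56, 2409/56]
after L4 α=0: [3699/28, 3615/56, 2409/56]
after L5 α=1/2: [4931/56, 4735/112, 15345/112]
= [88, 42, 137]

at x=1,y=2 over L1,L3,L4:
after L1 α=3/4: [153/4, 393/4, 63]
after L3 α=3/8: [2193/32, 2865/32, 339/8]
after L4 α=1/6: [15509/192, 15541/192, 733/16]
→ [81, 81, 46]


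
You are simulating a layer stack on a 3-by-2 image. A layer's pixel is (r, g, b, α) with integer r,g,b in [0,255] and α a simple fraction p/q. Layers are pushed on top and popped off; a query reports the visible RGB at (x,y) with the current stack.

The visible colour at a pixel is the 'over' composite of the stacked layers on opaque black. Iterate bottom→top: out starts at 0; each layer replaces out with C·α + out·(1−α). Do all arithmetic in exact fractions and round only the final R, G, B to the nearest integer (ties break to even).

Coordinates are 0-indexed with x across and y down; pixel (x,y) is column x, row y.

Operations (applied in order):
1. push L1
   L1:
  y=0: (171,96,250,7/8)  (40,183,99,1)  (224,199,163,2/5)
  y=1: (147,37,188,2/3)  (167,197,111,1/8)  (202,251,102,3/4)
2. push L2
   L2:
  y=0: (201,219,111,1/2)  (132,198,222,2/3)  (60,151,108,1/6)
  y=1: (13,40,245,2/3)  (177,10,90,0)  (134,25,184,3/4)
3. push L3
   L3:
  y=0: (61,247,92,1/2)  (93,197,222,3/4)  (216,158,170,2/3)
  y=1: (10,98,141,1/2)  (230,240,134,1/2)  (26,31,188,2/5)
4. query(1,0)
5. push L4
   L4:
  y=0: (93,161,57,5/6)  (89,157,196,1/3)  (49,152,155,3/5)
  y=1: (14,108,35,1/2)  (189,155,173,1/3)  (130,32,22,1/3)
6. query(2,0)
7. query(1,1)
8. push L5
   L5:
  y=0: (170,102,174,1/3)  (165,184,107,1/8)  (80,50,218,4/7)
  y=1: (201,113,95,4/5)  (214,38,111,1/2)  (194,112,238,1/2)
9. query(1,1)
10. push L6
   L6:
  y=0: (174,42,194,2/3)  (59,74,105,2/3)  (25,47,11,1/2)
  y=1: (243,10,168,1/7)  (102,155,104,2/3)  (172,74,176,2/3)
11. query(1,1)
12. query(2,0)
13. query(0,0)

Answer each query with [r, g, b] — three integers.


at x=1,y=0 over L1,L2,L3:
+L1 (α=1) → [40, 183, 99]
+L2 (α=2/3) → [304/3, 193, 181]
+L3 (α=3/4) → [1141/12, 196, 847/4]
rounded: [95, 196, 212]

at x=2,y=0 over L1,L2,L3,L4:
after L1 α=2/5: [448/5, 398/5, 326/5]
after L2 α=1/6: [254/3, 183/2, 217/3]
after L3 α=2/3: [1550/9, 815/6, 1237/9]
after L4 α=3/5: [4423/45, 2183/15, 6659/45]
→ [98, 146, 148]

at x=1,y=1 over L1,L2,L3,L4:
L1 α=1/8: [167/8, 197/8, 111/8]
L2 α=0: [167/8, 197/8, 111/8]
L3 α=1/2: [2007/16, 2117/16, 1183/16]
L4 α=1/3: [1173/8, 1119/8, 2567/24]
rounded: [147, 140, 107]

at x=1,y=1 over L1,L2,L3,L4,L5:
after L1 α=1/8: [167/8, 197/8, 111/8]
after L2 α=0: [167/8, 197/8, 111/8]
after L3 α=1/2: [2007/16, 2117/16, 1183/16]
after L4 α=1/3: [1173/8, 1119/8, 2567/24]
after L5 α=1/2: [2885/16, 1423/16, 5231/48]
→ [180, 89, 109]

at x=1,y=1 over L1,L2,L3,L4,L5,L6:
after L1 α=1/8: [167/8, 197/8, 111/8]
after L2 α=0: [167/8, 197/8, 111/8]
after L3 α=1/2: [2007/16, 2117/16, 1183/16]
after L4 α=1/3: [1173/8, 1119/8, 2567/24]
after L5 α=1/2: [2885/16, 1423/16, 5231/48]
after L6 α=2/3: [6149/48, 6383/48, 15215/144]
→ [128, 133, 106]

at x=2,y=0 over L1,L2,L3,L4,L5,L6:
+L1 (α=2/5) → [448/5, 398/5, 326/5]
+L2 (α=1/6) → [254/3, 183/2, 217/3]
+L3 (α=2/3) → [1550/9, 815/6, 1237/9]
+L4 (α=3/5) → [4423/45, 2183/15, 6659/45]
+L5 (α=4/7) → [9223/105, 3183/35, 19739/105]
+L6 (α=1/2) → [5924/105, 2414/35, 10447/105]
→ [56, 69, 99]

(0,0) stack=L1,L2,L3,L4,L5,L6; from [0,0,0]:
+L1 (α=7/8) → [1197/8, 84, 875/4]
+L2 (α=1/2) → [2805/16, 303/2, 1319/8]
+L3 (α=1/2) → [3781/32, 797/4, 2055/16]
+L4 (α=5/6) → [18661/192, 1339/8, 2205/32]
+L5 (α=1/3) → [34981/288, 1747/12, 1663/16]
+L6 (α=2/3) → [135205/864, 2755/36, 7871/48]
→ [156, 77, 164]


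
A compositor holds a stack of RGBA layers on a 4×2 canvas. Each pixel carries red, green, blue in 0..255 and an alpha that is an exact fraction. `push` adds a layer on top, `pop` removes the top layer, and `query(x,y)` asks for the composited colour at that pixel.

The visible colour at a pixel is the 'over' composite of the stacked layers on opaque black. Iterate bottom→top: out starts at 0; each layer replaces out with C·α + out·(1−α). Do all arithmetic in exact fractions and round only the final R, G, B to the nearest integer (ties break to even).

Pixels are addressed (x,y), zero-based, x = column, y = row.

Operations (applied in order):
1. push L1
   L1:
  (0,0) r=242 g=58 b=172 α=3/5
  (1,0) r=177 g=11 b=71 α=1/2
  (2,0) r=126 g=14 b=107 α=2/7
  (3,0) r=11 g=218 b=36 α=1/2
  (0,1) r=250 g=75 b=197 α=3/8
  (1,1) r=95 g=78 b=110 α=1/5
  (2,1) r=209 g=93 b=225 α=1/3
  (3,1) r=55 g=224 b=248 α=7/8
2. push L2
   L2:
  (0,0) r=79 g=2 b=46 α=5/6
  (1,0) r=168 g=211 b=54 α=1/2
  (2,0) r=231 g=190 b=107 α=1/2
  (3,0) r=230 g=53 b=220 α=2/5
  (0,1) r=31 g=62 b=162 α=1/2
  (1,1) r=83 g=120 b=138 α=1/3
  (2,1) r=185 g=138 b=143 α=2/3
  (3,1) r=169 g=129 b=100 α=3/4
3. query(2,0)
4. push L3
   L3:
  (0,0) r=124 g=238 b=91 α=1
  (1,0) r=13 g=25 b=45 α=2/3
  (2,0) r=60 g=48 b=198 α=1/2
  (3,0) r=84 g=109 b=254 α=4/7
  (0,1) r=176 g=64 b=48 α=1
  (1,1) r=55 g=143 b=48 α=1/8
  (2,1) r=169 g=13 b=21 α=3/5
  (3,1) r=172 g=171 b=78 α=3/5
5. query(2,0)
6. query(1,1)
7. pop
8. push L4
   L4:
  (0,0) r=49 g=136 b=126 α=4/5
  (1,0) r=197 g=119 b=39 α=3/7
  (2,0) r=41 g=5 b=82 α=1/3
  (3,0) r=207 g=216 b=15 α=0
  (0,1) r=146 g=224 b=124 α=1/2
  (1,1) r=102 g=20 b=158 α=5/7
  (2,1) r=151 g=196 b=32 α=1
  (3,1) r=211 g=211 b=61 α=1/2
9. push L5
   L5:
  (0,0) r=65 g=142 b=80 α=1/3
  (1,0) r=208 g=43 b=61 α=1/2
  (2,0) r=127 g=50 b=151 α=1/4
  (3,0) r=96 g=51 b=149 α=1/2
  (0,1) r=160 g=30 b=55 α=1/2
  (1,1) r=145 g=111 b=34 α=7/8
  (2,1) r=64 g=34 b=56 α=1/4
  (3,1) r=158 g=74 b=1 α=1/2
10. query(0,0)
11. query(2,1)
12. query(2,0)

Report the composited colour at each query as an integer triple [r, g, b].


(2,0) stack=L1,L2; from [0,0,0]:
after L1 α=2/7: [36, 4, 214/7]
after L2 α=1/2: [267/2, 97, 963/14]
= [134, 97, 69]

query (2,0) [L1,L2,L3] — begin 0,0,0
+L1 (α=2/7) → [36, 4, 214/7]
+L2 (α=1/2) → [267/2, 97, 963/14]
+L3 (α=1/2) → [387/4, 145/2, 3735/28]
= [97, 72, 133]

at x=1,y=1 over L1,L2,L3:
+L1 (α=1/5) → [19, 78/5, 22]
+L2 (α=1/3) → [121/3, 252/5, 182/3]
+L3 (α=1/8) → [253/6, 2479/40, 709/12]
= [42, 62, 59]

query (0,0) [L1,L2,L4,L5] — begin 0,0,0
after L1 α=3/5: [726/5, 174/5, 516/5]
after L2 α=5/6: [2701/30, 112/15, 833/15]
after L4 α=4/5: [8581/150, 8272/75, 8393/75]
after L5 α=1/3: [13456/225, 27194/225, 22786/225]
→ [60, 121, 101]

(2,1) stack=L1,L2,L4,L5; from [0,0,0]:
L1 α=1/3: [209/3, 31, 75]
L2 α=2/3: [1319/9, 307/3, 361/3]
L4 α=1: [151, 196, 32]
L5 α=1/4: [517/4, 311/2, 38]
→ [129, 156, 38]

(2,0) stack=L1,L2,L4,L5; from [0,0,0]:
+L1 (α=2/7) → [36, 4, 214/7]
+L2 (α=1/2) → [267/2, 97, 963/14]
+L4 (α=1/3) → [308/3, 199/3, 1537/21]
+L5 (α=1/4) → [435/4, 249/4, 1297/14]
= [109, 62, 93]


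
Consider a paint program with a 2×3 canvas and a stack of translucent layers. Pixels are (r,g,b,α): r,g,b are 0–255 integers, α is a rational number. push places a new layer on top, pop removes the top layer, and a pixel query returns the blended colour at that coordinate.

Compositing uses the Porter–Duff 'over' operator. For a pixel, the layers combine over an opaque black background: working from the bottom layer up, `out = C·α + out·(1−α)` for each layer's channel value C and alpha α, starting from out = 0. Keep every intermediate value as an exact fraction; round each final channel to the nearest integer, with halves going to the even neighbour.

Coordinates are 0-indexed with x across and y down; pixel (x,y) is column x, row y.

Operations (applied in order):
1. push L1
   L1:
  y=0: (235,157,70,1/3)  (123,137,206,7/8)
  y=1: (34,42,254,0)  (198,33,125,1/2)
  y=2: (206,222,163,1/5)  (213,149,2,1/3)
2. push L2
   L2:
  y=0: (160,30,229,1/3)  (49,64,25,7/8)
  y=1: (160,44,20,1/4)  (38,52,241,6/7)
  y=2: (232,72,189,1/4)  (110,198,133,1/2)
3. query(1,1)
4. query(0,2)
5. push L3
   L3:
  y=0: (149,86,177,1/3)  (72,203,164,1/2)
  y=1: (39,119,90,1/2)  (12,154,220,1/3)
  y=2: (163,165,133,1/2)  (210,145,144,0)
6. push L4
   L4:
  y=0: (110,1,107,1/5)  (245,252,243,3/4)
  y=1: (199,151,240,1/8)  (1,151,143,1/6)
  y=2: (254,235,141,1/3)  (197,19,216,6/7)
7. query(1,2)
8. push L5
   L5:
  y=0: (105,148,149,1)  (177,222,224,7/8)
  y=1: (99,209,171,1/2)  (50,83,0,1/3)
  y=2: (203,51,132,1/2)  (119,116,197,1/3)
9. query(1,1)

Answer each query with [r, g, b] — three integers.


at x=1,y=1 over L1,L2:
L1 α=1/2: [99, 33/2, 125/2]
L2 α=6/7: [327/7, 657/14, 431/2]
→ [47, 47, 216]

query (0,2) [L1,L2] — begin 0,0,0
L1 α=1/5: [206/5, 222/5, 163/5]
L2 α=1/4: [889/10, 513/10, 717/10]
rounded: [89, 51, 72]

at x=1,y=2 over L1,L2,L3,L4:
L1 α=1/3: [71, 149/3, 2/3]
L2 α=1/2: [181/2, 743/6, 401/6]
L3 α=0: [181/2, 743/6, 401/6]
L4 α=6/7: [2545/14, 1427/42, 8177/42]
= [182, 34, 195]

at x=1,y=1 over L1,L2,L3,L4,L5:
after L1 α=1/2: [99, 33/2, 125/2]
after L2 α=6/7: [327/7, 657/14, 431/2]
after L3 α=1/3: [246/7, 1735/21, 217]
after L4 α=1/6: [1237/42, 5923/63, 614/3]
after L5 α=1/3: [2287/63, 17075/189, 1228/9]
→ [36, 90, 136]
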